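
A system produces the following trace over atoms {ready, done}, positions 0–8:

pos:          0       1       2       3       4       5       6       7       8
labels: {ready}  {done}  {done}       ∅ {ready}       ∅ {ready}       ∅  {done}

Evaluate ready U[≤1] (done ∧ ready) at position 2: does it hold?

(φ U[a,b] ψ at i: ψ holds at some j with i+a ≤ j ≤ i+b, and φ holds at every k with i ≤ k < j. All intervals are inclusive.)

False

Need some j in [2,3] with (done ∧ ready), and ready at every k in [2,j-1].
  j=2: (done ∧ ready) false.
  j=3: (done ∧ ready) false.
No j in the window works → until fails.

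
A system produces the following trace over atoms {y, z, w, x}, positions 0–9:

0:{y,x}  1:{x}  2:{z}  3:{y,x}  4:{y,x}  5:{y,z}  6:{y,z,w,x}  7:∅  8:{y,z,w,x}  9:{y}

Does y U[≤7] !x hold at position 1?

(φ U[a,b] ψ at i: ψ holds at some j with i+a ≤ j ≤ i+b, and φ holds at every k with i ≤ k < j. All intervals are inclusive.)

Need some j in [1,8] with !x, and y at every k in [1,j-1].
  j=1: !x false.
  j=2: !x holds, but y fails at k=1 → not this j.
  j=3: !x false.
  j=4: !x false.
  j=5: !x holds, but y fails at k=1 → not this j.
  j=6: !x false.
  j=7: !x holds, but y fails at k=1 → not this j.
  j=8: !x false.
No j in the window works → until fails.

False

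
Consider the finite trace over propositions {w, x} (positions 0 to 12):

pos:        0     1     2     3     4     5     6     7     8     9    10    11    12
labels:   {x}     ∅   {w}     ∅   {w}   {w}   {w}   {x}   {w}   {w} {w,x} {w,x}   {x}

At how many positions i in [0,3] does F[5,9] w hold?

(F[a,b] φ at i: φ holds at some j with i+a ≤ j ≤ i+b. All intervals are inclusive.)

Evaluate at each i in [0,3]:
  i=0: ✓ (witness j=5)
  i=1: ✓ (witness j=6)
  i=2: ✓ (witness j=8)
  i=3: ✓ (witness j=8)
Positions where it holds: {0, 1, 2, 3} → 4.

4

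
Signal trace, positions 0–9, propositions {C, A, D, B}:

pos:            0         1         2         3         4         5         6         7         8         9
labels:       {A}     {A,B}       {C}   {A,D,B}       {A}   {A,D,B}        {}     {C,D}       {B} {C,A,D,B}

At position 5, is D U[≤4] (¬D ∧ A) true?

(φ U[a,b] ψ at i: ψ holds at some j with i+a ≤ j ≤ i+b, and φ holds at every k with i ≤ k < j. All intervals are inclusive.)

Does not hold

Need some j in [5,9] with (¬D ∧ A), and D at every k in [5,j-1].
  j=5: (¬D ∧ A) false.
  j=6: (¬D ∧ A) false.
  j=7: (¬D ∧ A) false.
  j=8: (¬D ∧ A) false.
  j=9: (¬D ∧ A) false.
No j in the window works → until fails.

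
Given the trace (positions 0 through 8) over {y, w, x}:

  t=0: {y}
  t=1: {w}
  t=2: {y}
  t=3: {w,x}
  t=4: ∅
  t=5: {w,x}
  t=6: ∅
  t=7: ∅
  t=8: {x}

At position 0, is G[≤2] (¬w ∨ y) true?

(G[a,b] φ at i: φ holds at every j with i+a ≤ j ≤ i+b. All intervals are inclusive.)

Check (¬w ∨ y) at every j in [0,2]:
  j=0: true
  j=1: false
  j=2: true
Fails at j=1 → formula fails.

Does not hold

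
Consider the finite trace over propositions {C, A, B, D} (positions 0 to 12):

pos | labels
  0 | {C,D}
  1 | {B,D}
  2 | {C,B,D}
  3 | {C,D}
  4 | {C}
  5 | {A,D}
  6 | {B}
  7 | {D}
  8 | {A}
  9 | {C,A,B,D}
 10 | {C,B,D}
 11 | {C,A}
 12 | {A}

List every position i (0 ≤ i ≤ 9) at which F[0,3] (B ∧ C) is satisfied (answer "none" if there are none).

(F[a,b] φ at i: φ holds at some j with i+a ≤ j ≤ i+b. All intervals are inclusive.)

Evaluate at each i in [0,9]:
  i=0: ✓ (witness j=2)
  i=1: ✓ (witness j=2)
  i=2: ✓ (witness j=2)
  i=3: ✗ (none in [3,6])
  i=4: ✗ (none in [4,7])
  i=5: ✗ (none in [5,8])
  i=6: ✓ (witness j=9)
  i=7: ✓ (witness j=9)
  i=8: ✓ (witness j=9)
  i=9: ✓ (witness j=9)

0, 1, 2, 6, 7, 8, 9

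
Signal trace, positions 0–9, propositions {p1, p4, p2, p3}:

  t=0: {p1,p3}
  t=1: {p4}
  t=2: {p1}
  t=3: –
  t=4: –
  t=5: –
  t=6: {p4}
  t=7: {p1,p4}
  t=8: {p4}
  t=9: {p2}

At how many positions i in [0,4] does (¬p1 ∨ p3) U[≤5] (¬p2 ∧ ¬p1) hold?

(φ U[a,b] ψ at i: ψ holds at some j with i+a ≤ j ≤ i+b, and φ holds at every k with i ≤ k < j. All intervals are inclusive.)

Evaluate at each i in [0,4]:
  i=0: ✓ (rhs at j=1; lhs holds on [0,0])
  i=1: ✓ (rhs at j=1)
  i=2: ✗ (lhs fails at k=2 before rhs at j=3)
  i=3: ✓ (rhs at j=3)
  i=4: ✓ (rhs at j=4)
Positions where it holds: {0, 1, 3, 4} → 4.

4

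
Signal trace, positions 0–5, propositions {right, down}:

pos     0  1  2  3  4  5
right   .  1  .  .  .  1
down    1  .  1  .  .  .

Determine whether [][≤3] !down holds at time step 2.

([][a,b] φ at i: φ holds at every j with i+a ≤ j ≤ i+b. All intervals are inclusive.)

Does not hold

Check !down at every j in [2,5]:
  j=2: false
  j=3: true
  j=4: true
  j=5: true
Fails at j=2 → formula fails.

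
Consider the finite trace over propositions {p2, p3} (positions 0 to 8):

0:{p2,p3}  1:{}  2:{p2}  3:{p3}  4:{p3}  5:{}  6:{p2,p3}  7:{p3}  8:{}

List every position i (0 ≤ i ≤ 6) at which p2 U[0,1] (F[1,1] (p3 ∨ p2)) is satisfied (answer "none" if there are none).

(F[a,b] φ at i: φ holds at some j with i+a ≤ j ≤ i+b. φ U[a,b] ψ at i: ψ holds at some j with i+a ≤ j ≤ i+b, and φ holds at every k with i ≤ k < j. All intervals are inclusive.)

0, 1, 2, 3, 5, 6

Evaluate at each i in [0,6]:
  i=0: ✓ (rhs at j=1; lhs holds on [0,0])
  i=1: ✓ (rhs at j=1)
  i=2: ✓ (rhs at j=2)
  i=3: ✓ (rhs at j=3)
  i=4: ✗ (lhs fails at k=4 before rhs at j=5)
  i=5: ✓ (rhs at j=5)
  i=6: ✓ (rhs at j=6)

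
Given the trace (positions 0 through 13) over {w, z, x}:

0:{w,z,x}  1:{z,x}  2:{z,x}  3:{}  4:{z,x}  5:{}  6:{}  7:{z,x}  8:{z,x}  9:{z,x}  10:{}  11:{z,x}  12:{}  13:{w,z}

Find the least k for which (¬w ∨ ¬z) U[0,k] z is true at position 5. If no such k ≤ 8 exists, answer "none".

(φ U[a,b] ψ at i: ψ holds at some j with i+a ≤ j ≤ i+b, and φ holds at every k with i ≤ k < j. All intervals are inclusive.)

Need earliest j ≥ 5 with z, and (¬w ∨ ¬z) at every k in [5,j-1].
  j=5: rhs fails.
  j=6: rhs fails.
  j=7: rhs holds; lhs holds on [5,6]. k = 2.

2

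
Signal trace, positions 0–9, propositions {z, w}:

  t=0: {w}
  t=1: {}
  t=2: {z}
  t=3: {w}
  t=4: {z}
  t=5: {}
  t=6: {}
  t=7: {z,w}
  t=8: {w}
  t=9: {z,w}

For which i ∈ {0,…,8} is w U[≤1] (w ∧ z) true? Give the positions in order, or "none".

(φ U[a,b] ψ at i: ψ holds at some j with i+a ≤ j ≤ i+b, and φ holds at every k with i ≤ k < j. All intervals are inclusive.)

Evaluate at each i in [0,8]:
  i=0: ✗ (no rhs in [0,1])
  i=1: ✗ (no rhs in [1,2])
  i=2: ✗ (no rhs in [2,3])
  i=3: ✗ (no rhs in [3,4])
  i=4: ✗ (no rhs in [4,5])
  i=5: ✗ (no rhs in [5,6])
  i=6: ✗ (lhs fails at k=6 before rhs at j=7)
  i=7: ✓ (rhs at j=7)
  i=8: ✓ (rhs at j=9; lhs holds on [8,8])

7, 8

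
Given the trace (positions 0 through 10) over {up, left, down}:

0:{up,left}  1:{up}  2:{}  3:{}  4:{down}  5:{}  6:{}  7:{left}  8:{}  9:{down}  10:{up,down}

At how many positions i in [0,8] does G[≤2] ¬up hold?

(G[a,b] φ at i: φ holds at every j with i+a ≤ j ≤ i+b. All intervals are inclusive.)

6

Evaluate at each i in [0,8]:
  i=0: ✗ (fails at j=0)
  i=1: ✗ (fails at j=1)
  i=2: ✓ (all of [2,4])
  i=3: ✓ (all of [3,5])
  i=4: ✓ (all of [4,6])
  i=5: ✓ (all of [5,7])
  i=6: ✓ (all of [6,8])
  i=7: ✓ (all of [7,9])
  i=8: ✗ (fails at j=10)
Positions where it holds: {2, 3, 4, 5, 6, 7} → 6.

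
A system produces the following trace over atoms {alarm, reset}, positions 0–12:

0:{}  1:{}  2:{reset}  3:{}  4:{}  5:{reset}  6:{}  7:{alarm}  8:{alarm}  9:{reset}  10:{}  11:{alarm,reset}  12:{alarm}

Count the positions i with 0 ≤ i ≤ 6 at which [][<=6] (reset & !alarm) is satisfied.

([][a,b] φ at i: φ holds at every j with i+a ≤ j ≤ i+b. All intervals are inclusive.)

0

Evaluate at each i in [0,6]:
  i=0: ✗ (fails at j=0)
  i=1: ✗ (fails at j=1)
  i=2: ✗ (fails at j=3)
  i=3: ✗ (fails at j=3)
  i=4: ✗ (fails at j=4)
  i=5: ✗ (fails at j=6)
  i=6: ✗ (fails at j=6)
Positions where it holds: {} → 0.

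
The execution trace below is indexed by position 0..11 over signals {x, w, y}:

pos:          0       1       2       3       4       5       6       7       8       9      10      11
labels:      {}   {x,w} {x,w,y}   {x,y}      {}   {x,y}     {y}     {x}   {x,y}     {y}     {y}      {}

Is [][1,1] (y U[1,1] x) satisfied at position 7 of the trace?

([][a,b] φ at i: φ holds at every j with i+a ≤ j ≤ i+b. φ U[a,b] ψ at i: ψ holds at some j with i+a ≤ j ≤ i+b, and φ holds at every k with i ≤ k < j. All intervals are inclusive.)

No

Check (y U[1,1] x) at every j in [8,8]:
  j=8: fails
Fails at j=8 → formula fails.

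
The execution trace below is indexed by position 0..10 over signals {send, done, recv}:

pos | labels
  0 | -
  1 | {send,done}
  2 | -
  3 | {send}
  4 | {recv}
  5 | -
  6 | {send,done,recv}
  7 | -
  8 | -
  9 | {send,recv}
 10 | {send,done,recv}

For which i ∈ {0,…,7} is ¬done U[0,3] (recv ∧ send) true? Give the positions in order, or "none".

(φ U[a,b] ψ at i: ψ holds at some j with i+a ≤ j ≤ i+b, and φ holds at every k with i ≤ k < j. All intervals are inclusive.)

3, 4, 5, 6, 7

Evaluate at each i in [0,7]:
  i=0: ✗ (no rhs in [0,3])
  i=1: ✗ (no rhs in [1,4])
  i=2: ✗ (no rhs in [2,5])
  i=3: ✓ (rhs at j=6; lhs holds on [3,5])
  i=4: ✓ (rhs at j=6; lhs holds on [4,5])
  i=5: ✓ (rhs at j=6; lhs holds on [5,5])
  i=6: ✓ (rhs at j=6)
  i=7: ✓ (rhs at j=9; lhs holds on [7,8])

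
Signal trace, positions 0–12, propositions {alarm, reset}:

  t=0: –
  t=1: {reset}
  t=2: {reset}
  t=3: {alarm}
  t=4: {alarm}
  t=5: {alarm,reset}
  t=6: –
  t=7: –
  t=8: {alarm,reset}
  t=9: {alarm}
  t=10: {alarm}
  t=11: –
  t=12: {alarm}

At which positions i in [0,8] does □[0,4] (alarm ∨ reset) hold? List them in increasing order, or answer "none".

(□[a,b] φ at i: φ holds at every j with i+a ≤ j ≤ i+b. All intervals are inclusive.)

Evaluate at each i in [0,8]:
  i=0: ✗ (fails at j=0)
  i=1: ✓ (all of [1,5])
  i=2: ✗ (fails at j=6)
  i=3: ✗ (fails at j=6)
  i=4: ✗ (fails at j=6)
  i=5: ✗ (fails at j=6)
  i=6: ✗ (fails at j=6)
  i=7: ✗ (fails at j=7)
  i=8: ✗ (fails at j=11)

1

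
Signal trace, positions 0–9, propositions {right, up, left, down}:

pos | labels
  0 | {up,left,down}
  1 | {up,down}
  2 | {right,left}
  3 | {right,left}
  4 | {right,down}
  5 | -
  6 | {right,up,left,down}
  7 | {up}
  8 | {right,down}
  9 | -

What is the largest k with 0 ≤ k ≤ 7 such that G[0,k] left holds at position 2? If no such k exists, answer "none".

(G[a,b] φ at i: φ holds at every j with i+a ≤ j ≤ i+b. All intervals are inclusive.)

left must hold from j=2 onward; find where it first fails.
  j=2: holds
  j=3: holds
  j=4: fails
Holds on [2,3], so largest k = 1.

1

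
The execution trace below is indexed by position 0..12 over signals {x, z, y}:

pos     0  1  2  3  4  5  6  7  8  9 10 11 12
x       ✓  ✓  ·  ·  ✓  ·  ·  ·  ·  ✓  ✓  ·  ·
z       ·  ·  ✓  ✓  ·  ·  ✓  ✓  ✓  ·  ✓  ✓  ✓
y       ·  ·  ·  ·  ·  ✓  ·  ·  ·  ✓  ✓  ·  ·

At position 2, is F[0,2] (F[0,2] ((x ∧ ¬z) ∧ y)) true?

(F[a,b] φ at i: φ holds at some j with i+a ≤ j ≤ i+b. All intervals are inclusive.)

Check F[0,2] ((x ∧ ¬z) ∧ y) at each j in [2,4]:
  j=2: fails (none in [2,4])
  j=3: fails (none in [3,5])
  j=4: fails (none in [4,6])
No position in the window satisfies it → formula fails.

Does not hold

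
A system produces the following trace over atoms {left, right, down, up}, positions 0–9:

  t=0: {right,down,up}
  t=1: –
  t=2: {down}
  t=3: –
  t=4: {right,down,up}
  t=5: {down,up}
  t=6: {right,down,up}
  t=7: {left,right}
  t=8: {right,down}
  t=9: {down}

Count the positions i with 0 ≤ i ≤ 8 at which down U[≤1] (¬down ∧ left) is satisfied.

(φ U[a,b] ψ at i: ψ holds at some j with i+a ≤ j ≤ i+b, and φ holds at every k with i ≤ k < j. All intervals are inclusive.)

Evaluate at each i in [0,8]:
  i=0: ✗ (no rhs in [0,1])
  i=1: ✗ (no rhs in [1,2])
  i=2: ✗ (no rhs in [2,3])
  i=3: ✗ (no rhs in [3,4])
  i=4: ✗ (no rhs in [4,5])
  i=5: ✗ (no rhs in [5,6])
  i=6: ✓ (rhs at j=7; lhs holds on [6,6])
  i=7: ✓ (rhs at j=7)
  i=8: ✗ (no rhs in [8,9])
Positions where it holds: {6, 7} → 2.

2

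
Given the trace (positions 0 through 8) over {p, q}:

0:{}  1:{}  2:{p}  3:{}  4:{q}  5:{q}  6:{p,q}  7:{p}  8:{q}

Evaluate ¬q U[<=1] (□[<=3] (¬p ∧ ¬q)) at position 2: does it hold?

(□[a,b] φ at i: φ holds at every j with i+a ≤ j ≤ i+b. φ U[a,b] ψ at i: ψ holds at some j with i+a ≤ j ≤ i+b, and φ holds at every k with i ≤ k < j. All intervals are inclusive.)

Need some j in [2,3] with □[<=3] (¬p ∧ ¬q), and ¬q at every k in [2,j-1].
  j=2: □[<=3] (¬p ∧ ¬q) — fails at 2.
  j=3: □[<=3] (¬p ∧ ¬q) — fails at 4.
No j in the window works → until fails.

False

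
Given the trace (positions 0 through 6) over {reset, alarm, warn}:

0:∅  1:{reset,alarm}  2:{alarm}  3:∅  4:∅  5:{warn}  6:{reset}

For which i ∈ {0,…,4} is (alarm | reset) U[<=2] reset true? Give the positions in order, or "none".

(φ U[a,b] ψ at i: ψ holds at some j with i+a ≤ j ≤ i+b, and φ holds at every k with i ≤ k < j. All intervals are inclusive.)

Evaluate at each i in [0,4]:
  i=0: ✗ (lhs fails at k=0 before rhs at j=1)
  i=1: ✓ (rhs at j=1)
  i=2: ✗ (no rhs in [2,4])
  i=3: ✗ (no rhs in [3,5])
  i=4: ✗ (lhs fails at k=4 before rhs at j=6)

1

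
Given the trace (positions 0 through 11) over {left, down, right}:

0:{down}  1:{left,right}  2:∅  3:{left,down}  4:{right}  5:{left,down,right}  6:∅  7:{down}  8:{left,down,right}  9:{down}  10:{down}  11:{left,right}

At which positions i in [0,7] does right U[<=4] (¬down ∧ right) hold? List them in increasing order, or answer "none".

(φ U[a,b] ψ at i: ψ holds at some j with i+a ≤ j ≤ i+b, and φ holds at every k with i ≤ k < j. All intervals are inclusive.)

Evaluate at each i in [0,7]:
  i=0: ✗ (lhs fails at k=0 before rhs at j=1)
  i=1: ✓ (rhs at j=1)
  i=2: ✗ (lhs fails at k=2 before rhs at j=4)
  i=3: ✗ (lhs fails at k=3 before rhs at j=4)
  i=4: ✓ (rhs at j=4)
  i=5: ✗ (no rhs in [5,9])
  i=6: ✗ (no rhs in [6,10])
  i=7: ✗ (lhs fails at k=7 before rhs at j=11)

1, 4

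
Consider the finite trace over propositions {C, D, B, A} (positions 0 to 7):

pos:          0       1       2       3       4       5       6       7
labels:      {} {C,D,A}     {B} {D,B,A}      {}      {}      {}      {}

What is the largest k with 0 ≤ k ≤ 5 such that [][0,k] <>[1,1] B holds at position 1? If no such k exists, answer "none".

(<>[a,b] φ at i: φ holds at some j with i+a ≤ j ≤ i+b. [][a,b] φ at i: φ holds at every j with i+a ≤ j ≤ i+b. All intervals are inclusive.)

<>[1,1] B must hold from j=1 onward; find where it first fails.
  j=1: holds
  j=2: holds
  j=3: fails
Holds on [1,2], so largest k = 1.

1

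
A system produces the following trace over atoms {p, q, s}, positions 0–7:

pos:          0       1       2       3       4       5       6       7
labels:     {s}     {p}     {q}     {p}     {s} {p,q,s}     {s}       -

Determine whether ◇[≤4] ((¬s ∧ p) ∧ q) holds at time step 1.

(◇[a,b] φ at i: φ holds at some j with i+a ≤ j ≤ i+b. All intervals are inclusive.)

No

Check ((¬s ∧ p) ∧ q) at each j in [1,5]:
  j=1: false
  j=2: false
  j=3: false
  j=4: false
  j=5: false
No position in the window satisfies it → formula fails.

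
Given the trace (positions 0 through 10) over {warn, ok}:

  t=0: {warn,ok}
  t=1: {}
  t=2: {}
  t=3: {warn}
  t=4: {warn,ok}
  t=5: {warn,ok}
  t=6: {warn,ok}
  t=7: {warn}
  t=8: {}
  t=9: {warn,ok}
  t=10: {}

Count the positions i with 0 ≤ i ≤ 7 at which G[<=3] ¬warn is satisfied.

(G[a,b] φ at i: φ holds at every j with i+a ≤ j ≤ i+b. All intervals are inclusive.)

0

Evaluate at each i in [0,7]:
  i=0: ✗ (fails at j=0)
  i=1: ✗ (fails at j=3)
  i=2: ✗ (fails at j=3)
  i=3: ✗ (fails at j=3)
  i=4: ✗ (fails at j=4)
  i=5: ✗ (fails at j=5)
  i=6: ✗ (fails at j=6)
  i=7: ✗ (fails at j=7)
Positions where it holds: {} → 0.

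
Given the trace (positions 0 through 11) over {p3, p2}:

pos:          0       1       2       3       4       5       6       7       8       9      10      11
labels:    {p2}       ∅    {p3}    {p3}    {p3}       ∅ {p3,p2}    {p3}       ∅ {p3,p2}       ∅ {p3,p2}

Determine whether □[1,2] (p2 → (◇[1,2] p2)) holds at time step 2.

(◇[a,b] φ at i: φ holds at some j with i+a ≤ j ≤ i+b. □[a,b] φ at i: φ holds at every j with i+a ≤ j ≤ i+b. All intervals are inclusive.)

Yes

Check (p2 → (◇[1,2] p2)) at every j in [3,4]:
  j=3: antecedent false → ✓
  j=4: antecedent false → ✓
All positions satisfy it → formula holds.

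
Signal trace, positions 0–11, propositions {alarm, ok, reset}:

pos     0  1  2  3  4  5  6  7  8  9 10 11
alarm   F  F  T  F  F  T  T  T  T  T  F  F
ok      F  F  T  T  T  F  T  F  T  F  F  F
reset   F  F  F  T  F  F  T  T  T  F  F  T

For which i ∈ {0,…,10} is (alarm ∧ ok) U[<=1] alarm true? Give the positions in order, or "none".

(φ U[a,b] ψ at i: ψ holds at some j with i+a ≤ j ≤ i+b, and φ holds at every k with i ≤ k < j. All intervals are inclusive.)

2, 5, 6, 7, 8, 9

Evaluate at each i in [0,10]:
  i=0: ✗ (no rhs in [0,1])
  i=1: ✗ (lhs fails at k=1 before rhs at j=2)
  i=2: ✓ (rhs at j=2)
  i=3: ✗ (no rhs in [3,4])
  i=4: ✗ (lhs fails at k=4 before rhs at j=5)
  i=5: ✓ (rhs at j=5)
  i=6: ✓ (rhs at j=6)
  i=7: ✓ (rhs at j=7)
  i=8: ✓ (rhs at j=8)
  i=9: ✓ (rhs at j=9)
  i=10: ✗ (no rhs in [10,11])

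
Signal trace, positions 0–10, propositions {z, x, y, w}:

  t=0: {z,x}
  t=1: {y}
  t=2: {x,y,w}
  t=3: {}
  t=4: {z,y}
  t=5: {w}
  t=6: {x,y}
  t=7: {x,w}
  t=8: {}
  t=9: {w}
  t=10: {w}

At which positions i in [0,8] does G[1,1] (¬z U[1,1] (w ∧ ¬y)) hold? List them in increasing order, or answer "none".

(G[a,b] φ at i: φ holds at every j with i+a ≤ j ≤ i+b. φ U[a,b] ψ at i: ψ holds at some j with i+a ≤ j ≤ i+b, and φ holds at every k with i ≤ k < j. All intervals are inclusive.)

Evaluate at each i in [0,8]:
  i=0: ✗ (fails at j=1)
  i=1: ✗ (fails at j=2)
  i=2: ✗ (fails at j=3)
  i=3: ✗ (fails at j=4)
  i=4: ✗ (fails at j=5)
  i=5: ✓ (all of [6,6])
  i=6: ✗ (fails at j=7)
  i=7: ✓ (all of [8,8])
  i=8: ✓ (all of [9,9])

5, 7, 8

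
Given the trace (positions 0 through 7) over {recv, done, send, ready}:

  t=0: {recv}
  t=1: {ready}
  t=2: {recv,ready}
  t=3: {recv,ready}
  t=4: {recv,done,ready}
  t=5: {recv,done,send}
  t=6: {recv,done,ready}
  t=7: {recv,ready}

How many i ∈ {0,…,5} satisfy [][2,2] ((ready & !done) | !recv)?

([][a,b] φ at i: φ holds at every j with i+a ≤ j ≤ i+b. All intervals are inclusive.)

3

Evaluate at each i in [0,5]:
  i=0: ✓ (all of [2,2])
  i=1: ✓ (all of [3,3])
  i=2: ✗ (fails at j=4)
  i=3: ✗ (fails at j=5)
  i=4: ✗ (fails at j=6)
  i=5: ✓ (all of [7,7])
Positions where it holds: {0, 1, 5} → 3.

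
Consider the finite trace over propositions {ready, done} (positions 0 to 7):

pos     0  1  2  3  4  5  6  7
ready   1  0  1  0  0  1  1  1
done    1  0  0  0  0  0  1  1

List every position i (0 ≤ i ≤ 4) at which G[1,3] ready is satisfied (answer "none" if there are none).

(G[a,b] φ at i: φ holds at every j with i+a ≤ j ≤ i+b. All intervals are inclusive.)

Evaluate at each i in [0,4]:
  i=0: ✗ (fails at j=1)
  i=1: ✗ (fails at j=3)
  i=2: ✗ (fails at j=3)
  i=3: ✗ (fails at j=4)
  i=4: ✓ (all of [5,7])

4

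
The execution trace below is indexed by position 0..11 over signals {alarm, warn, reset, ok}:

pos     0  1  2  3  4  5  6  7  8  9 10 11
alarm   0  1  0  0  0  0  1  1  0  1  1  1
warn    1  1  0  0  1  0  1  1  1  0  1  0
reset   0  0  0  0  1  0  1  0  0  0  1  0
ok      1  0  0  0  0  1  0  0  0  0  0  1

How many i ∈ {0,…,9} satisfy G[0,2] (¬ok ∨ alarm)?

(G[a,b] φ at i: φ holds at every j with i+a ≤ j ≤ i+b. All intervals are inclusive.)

6

Evaluate at each i in [0,9]:
  i=0: ✗ (fails at j=0)
  i=1: ✓ (all of [1,3])
  i=2: ✓ (all of [2,4])
  i=3: ✗ (fails at j=5)
  i=4: ✗ (fails at j=5)
  i=5: ✗ (fails at j=5)
  i=6: ✓ (all of [6,8])
  i=7: ✓ (all of [7,9])
  i=8: ✓ (all of [8,10])
  i=9: ✓ (all of [9,11])
Positions where it holds: {1, 2, 6, 7, 8, 9} → 6.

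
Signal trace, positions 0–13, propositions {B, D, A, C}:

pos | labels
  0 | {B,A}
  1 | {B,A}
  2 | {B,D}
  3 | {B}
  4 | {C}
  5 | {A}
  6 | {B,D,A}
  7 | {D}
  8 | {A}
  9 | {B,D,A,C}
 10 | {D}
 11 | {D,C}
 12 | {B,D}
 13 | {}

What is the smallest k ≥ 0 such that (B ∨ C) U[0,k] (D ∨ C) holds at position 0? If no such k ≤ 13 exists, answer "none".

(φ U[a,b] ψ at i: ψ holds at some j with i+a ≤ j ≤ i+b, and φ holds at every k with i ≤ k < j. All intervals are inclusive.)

Need earliest j ≥ 0 with (D ∨ C), and (B ∨ C) at every k in [0,j-1].
  j=0: rhs fails.
  j=1: rhs fails.
  j=2: rhs holds; lhs holds on [0,1]. k = 2.

2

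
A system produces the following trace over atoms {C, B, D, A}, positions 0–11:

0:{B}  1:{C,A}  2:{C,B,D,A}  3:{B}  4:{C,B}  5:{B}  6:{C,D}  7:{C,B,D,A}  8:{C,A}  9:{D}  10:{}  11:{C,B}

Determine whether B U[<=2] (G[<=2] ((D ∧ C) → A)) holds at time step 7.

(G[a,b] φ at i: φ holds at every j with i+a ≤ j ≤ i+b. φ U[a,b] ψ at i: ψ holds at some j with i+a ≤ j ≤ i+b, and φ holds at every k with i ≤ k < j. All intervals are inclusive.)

Holds

Need some j in [7,9] with G[<=2] ((D ∧ C) → A), and B at every k in [7,j-1].
  j=7: G[<=2] ((D ∧ C) → A) holds; no prefix to check → satisfied.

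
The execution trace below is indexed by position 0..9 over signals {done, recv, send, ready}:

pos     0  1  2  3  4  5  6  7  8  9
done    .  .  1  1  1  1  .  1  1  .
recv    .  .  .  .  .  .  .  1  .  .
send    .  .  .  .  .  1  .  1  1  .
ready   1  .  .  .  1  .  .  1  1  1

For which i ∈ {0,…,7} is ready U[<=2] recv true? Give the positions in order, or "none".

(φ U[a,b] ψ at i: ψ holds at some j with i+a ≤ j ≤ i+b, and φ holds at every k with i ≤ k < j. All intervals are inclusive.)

7

Evaluate at each i in [0,7]:
  i=0: ✗ (no rhs in [0,2])
  i=1: ✗ (no rhs in [1,3])
  i=2: ✗ (no rhs in [2,4])
  i=3: ✗ (no rhs in [3,5])
  i=4: ✗ (no rhs in [4,6])
  i=5: ✗ (lhs fails at k=5 before rhs at j=7)
  i=6: ✗ (lhs fails at k=6 before rhs at j=7)
  i=7: ✓ (rhs at j=7)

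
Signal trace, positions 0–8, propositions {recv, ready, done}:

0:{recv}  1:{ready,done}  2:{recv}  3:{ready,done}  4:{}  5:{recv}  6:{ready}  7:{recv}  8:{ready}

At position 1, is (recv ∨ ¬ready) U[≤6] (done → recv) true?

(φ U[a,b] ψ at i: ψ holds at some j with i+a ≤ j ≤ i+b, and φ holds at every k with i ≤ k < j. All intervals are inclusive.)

Need some j in [1,7] with (done → recv), and (recv ∨ ¬ready) at every k in [1,j-1].
  j=1: (done → recv) false.
  j=2: (done → recv) holds, but (recv ∨ ¬ready) fails at k=1 → not this j.
  j=3: (done → recv) false.
  j=4: (done → recv) holds, but (recv ∨ ¬ready) fails at k=1 → not this j.
  j=5: (done → recv) holds, but (recv ∨ ¬ready) fails at k=1 → not this j.
  j=6: (done → recv) holds, but (recv ∨ ¬ready) fails at k=1 → not this j.
  j=7: (done → recv) holds, but (recv ∨ ¬ready) fails at k=1 → not this j.
No j in the window works → until fails.

False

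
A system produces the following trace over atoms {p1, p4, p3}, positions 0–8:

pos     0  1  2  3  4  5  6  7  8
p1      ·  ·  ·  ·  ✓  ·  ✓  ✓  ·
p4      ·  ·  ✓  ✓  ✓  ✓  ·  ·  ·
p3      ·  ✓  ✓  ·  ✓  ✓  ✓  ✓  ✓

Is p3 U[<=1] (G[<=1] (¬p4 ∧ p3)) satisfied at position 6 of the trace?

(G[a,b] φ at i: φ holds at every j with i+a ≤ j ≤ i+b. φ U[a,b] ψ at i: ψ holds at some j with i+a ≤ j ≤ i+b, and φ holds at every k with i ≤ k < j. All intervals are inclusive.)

True

Need some j in [6,7] with G[<=1] (¬p4 ∧ p3), and p3 at every k in [6,j-1].
  j=6: G[<=1] (¬p4 ∧ p3) holds; no prefix to check → satisfied.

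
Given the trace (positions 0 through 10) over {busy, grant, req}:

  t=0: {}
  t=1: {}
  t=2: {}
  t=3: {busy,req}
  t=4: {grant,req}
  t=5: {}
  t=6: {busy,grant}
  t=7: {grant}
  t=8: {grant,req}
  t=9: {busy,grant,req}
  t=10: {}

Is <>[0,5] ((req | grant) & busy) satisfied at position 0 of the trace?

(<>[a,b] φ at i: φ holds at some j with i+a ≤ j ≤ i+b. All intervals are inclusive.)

Check ((req | grant) & busy) at each j in [0,5]:
  j=0: false
  j=1: false
  j=2: false
  j=3: true
  j=4: false
  j=5: false
Found at j=3 → formula holds.

True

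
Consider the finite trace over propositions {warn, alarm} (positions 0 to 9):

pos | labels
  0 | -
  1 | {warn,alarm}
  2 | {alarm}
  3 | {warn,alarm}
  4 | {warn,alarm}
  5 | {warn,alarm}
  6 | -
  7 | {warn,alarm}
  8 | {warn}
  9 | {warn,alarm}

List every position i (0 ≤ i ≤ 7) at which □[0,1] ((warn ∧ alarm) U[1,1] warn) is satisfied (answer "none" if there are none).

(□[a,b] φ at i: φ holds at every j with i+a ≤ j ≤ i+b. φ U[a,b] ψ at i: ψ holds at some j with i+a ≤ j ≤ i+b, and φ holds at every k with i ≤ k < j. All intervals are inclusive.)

3

Evaluate at each i in [0,7]:
  i=0: ✗ (fails at j=0)
  i=1: ✗ (fails at j=1)
  i=2: ✗ (fails at j=2)
  i=3: ✓ (all of [3,4])
  i=4: ✗ (fails at j=5)
  i=5: ✗ (fails at j=5)
  i=6: ✗ (fails at j=6)
  i=7: ✗ (fails at j=8)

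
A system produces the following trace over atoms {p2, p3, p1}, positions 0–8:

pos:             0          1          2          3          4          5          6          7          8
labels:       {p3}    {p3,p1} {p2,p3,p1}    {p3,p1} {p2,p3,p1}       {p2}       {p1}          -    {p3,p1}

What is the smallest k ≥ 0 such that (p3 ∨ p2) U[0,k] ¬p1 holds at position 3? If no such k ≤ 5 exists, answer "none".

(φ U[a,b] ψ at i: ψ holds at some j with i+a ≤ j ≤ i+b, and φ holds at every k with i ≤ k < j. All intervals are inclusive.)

2

Need earliest j ≥ 3 with ¬p1, and (p3 ∨ p2) at every k in [3,j-1].
  j=3: rhs fails.
  j=4: rhs fails.
  j=5: rhs holds; lhs holds on [3,4]. k = 2.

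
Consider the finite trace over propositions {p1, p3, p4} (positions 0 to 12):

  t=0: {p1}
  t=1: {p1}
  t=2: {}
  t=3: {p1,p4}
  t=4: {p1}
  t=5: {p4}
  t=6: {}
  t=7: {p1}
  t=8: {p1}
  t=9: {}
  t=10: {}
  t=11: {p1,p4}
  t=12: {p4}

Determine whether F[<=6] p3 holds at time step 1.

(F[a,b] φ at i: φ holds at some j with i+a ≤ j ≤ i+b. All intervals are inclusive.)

Check p3 at each j in [1,7]:
  j=1: false
  j=2: false
  j=3: false
  j=4: false
  j=5: false
  j=6: false
  j=7: false
No position in the window satisfies it → formula fails.

Does not hold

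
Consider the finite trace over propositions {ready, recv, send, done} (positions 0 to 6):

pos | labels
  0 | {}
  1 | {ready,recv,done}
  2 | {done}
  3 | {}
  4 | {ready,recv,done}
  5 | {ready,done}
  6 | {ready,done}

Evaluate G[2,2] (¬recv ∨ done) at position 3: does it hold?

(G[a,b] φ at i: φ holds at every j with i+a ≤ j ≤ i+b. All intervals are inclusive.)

Yes

Check (¬recv ∨ done) at every j in [5,5]:
  j=5: true
All positions satisfy it → formula holds.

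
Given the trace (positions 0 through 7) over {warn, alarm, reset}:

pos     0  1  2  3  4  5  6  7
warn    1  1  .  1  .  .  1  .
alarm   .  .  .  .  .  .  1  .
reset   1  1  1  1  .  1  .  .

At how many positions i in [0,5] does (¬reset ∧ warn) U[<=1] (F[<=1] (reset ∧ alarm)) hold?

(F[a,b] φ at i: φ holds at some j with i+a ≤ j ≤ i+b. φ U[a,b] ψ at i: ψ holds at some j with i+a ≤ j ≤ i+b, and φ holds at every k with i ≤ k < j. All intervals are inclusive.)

0

Evaluate at each i in [0,5]:
  i=0: ✗ (no rhs in [0,1])
  i=1: ✗ (no rhs in [1,2])
  i=2: ✗ (no rhs in [2,3])
  i=3: ✗ (no rhs in [3,4])
  i=4: ✗ (no rhs in [4,5])
  i=5: ✗ (no rhs in [5,6])
Positions where it holds: {} → 0.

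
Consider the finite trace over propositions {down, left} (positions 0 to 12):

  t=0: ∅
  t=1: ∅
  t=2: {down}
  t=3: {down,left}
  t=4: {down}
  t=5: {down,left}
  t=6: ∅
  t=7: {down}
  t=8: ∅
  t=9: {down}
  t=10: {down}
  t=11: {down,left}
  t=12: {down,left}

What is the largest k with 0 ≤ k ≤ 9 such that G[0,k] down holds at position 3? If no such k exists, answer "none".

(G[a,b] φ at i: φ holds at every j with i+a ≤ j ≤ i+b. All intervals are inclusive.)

down must hold from j=3 onward; find where it first fails.
  j=3: holds
  j=4: holds
  j=5: holds
  j=6: fails
Holds on [3,5], so largest k = 2.

2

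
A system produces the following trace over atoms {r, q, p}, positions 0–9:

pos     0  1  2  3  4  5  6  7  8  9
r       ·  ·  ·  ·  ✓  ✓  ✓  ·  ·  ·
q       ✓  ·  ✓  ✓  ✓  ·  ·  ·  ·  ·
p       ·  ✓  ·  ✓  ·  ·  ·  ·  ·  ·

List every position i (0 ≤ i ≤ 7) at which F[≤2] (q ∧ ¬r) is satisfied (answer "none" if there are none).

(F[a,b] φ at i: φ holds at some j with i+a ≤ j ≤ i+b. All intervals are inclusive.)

0, 1, 2, 3

Evaluate at each i in [0,7]:
  i=0: ✓ (witness j=0)
  i=1: ✓ (witness j=2)
  i=2: ✓ (witness j=2)
  i=3: ✓ (witness j=3)
  i=4: ✗ (none in [4,6])
  i=5: ✗ (none in [5,7])
  i=6: ✗ (none in [6,8])
  i=7: ✗ (none in [7,9])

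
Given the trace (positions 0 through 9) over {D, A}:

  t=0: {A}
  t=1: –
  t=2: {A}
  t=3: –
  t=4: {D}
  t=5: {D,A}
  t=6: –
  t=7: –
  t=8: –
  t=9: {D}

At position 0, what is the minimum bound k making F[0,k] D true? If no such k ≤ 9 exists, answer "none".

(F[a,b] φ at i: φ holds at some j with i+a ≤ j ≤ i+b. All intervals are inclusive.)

Scan j = 0,1,… for D:
  j=0: fails
  j=1: fails
  j=2: fails
  j=3: fails
  j=4: holds
First hit at j=4, so smallest k = 4-0 = 4.

4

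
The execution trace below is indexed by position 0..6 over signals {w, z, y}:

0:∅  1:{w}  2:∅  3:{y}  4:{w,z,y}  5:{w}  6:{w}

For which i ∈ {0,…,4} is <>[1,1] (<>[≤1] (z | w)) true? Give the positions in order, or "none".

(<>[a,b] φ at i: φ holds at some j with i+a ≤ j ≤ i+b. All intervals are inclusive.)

0, 2, 3, 4

Evaluate at each i in [0,4]:
  i=0: ✓ (witness j=1)
  i=1: ✗ (none in [2,2])
  i=2: ✓ (witness j=3)
  i=3: ✓ (witness j=4)
  i=4: ✓ (witness j=5)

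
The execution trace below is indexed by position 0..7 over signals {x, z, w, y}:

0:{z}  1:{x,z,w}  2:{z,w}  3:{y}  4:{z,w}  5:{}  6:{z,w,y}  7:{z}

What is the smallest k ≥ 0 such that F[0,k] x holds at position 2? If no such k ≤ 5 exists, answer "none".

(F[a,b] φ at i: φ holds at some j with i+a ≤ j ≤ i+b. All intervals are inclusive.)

none

Scan j = 2,3,… for x:
  j=2: fails
  j=3: fails
  j=4: fails
  j=5: fails
  j=6: fails
  j=7: fails
No j in [2,7] satisfies it → none.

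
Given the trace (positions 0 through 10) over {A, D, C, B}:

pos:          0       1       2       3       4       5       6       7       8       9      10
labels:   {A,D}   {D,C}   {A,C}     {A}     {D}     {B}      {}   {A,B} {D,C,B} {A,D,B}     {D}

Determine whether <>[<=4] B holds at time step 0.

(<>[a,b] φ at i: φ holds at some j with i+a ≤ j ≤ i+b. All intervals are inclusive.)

Check B at each j in [0,4]:
  j=0: false
  j=1: false
  j=2: false
  j=3: false
  j=4: false
No position in the window satisfies it → formula fails.

No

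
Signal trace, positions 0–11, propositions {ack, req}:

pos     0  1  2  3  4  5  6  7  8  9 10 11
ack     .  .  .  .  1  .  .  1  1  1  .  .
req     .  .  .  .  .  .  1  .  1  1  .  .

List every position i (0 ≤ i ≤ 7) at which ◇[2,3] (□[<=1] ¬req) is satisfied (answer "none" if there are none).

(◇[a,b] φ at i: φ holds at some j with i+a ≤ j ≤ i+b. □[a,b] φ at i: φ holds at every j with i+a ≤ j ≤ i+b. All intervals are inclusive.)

0, 1, 2, 7

Evaluate at each i in [0,7]:
  i=0: ✓ (witness j=2)
  i=1: ✓ (witness j=3)
  i=2: ✓ (witness j=4)
  i=3: ✗ (none in [5,6])
  i=4: ✗ (none in [6,7])
  i=5: ✗ (none in [7,8])
  i=6: ✗ (none in [8,9])
  i=7: ✓ (witness j=10)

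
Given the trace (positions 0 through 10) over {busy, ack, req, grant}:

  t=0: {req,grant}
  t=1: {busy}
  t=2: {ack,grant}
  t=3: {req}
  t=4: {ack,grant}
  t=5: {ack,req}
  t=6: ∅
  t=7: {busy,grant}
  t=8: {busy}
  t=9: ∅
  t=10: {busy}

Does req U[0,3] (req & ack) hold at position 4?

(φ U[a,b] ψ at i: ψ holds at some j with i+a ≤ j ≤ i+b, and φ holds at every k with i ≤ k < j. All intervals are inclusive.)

False

Need some j in [4,7] with (req & ack), and req at every k in [4,j-1].
  j=4: (req & ack) false.
  j=5: (req & ack) holds, but req fails at k=4 → not this j.
  j=6: (req & ack) false.
  j=7: (req & ack) false.
No j in the window works → until fails.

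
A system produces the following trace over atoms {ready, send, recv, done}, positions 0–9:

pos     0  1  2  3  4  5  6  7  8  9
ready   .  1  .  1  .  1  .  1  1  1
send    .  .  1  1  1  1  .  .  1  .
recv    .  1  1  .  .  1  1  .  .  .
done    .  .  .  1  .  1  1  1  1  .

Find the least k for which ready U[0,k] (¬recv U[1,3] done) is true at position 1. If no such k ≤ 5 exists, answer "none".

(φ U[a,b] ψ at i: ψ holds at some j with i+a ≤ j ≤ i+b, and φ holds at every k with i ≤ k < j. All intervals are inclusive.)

none

Need earliest j ≥ 1 with (¬recv U[1,3] done), and ready at every k in [1,j-1].
  j=1: rhs fails.
  j=2: rhs fails.
  j=3: rhs holds but lhs fails at k=2.
  j=4: rhs holds but lhs fails at k=2.
  j=5: rhs fails.
  j=6: rhs fails.
No witness within the range → none.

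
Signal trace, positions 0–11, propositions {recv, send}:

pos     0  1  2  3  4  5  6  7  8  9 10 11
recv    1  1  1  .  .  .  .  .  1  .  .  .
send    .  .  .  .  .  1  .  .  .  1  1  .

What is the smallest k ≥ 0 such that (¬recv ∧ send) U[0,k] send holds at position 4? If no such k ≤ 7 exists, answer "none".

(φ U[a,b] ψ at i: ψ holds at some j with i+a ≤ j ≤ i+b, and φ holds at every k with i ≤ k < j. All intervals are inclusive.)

none

Need earliest j ≥ 4 with send, and (¬recv ∧ send) at every k in [4,j-1].
  j=4: rhs fails.
  j=5: rhs holds but lhs fails at k=4.
  j=6: rhs fails.
  j=7: rhs fails.
  j=8: rhs fails.
  j=9: rhs holds but lhs fails at k=4.
  j=10: rhs holds but lhs fails at k=4.
  j=11: rhs fails.
No witness within the range → none.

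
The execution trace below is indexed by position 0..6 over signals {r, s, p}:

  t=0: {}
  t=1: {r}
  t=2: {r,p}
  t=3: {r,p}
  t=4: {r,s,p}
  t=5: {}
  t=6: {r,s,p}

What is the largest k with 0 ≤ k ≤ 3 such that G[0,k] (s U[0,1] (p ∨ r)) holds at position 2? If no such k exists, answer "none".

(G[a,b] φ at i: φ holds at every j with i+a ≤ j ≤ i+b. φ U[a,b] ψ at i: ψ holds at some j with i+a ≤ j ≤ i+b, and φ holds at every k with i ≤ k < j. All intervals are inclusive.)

2

(s U[0,1] (p ∨ r)) must hold from j=2 onward; find where it first fails.
  j=2: holds
  j=3: holds
  j=4: holds
  j=5: fails
Holds on [2,4], so largest k = 2.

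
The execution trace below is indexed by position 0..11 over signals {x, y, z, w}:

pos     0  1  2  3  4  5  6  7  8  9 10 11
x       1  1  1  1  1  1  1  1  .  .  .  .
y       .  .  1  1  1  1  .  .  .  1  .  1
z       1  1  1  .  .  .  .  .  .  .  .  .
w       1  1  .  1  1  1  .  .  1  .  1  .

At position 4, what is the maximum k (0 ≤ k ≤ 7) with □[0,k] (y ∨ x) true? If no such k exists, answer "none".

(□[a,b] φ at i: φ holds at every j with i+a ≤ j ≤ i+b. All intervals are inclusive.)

(y ∨ x) must hold from j=4 onward; find where it first fails.
  j=4: holds
  j=5: holds
  j=6: holds
  j=7: holds
  j=8: fails
Holds on [4,7], so largest k = 3.

3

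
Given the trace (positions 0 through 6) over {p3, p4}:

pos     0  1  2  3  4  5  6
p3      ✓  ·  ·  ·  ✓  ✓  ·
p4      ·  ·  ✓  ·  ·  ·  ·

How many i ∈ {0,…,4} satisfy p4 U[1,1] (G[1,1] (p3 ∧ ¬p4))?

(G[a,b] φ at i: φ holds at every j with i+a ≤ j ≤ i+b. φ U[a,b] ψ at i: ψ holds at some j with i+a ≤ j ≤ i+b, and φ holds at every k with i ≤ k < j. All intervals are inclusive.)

1

Evaluate at each i in [0,4]:
  i=0: ✗ (no rhs in [1,1])
  i=1: ✗ (no rhs in [2,2])
  i=2: ✓ (rhs at j=3; lhs holds on [2,2])
  i=3: ✗ (lhs fails at k=3 before rhs at j=4)
  i=4: ✗ (no rhs in [5,5])
Positions where it holds: {2} → 1.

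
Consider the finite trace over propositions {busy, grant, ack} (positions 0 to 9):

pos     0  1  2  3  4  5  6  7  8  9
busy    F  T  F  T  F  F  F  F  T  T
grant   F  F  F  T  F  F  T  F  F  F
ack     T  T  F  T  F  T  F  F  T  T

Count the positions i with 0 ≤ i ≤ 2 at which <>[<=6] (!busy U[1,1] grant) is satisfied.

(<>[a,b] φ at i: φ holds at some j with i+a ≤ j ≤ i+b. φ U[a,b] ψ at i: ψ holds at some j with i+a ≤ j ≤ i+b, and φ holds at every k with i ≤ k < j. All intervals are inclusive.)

Evaluate at each i in [0,2]:
  i=0: ✓ (witness j=2)
  i=1: ✓ (witness j=2)
  i=2: ✓ (witness j=2)
Positions where it holds: {0, 1, 2} → 3.

3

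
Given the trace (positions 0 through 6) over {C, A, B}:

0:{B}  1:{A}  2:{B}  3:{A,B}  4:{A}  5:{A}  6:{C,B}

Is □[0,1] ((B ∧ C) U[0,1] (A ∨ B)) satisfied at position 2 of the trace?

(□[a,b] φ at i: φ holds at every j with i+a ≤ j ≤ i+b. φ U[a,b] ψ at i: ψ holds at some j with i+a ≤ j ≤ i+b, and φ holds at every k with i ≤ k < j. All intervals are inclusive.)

True

Check ((B ∧ C) U[0,1] (A ∨ B)) at every j in [2,3]:
  j=2: holds
  j=3: holds
All positions satisfy it → formula holds.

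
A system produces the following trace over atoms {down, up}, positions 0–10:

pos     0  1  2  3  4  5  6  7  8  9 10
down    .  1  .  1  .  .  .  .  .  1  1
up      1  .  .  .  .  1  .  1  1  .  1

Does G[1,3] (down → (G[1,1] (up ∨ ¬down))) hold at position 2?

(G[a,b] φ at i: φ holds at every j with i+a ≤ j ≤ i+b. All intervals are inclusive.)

Check (down → (G[1,1] (up ∨ ¬down))) at every j in [3,5]:
  j=3: antecedent true; consequent holds on [4,4] → ✓
  j=4: antecedent false → ✓
  j=5: antecedent false → ✓
All positions satisfy it → formula holds.

Yes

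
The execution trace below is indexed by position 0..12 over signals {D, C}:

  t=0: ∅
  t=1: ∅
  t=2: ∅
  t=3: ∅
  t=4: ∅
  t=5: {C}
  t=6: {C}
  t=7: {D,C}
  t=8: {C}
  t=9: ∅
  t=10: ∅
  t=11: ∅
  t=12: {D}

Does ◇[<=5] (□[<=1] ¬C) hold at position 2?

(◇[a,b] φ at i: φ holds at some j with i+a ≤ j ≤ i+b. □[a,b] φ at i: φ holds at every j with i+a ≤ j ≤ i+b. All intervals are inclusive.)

Holds

Check □[<=1] ¬C at each j in [2,7]:
  j=2: holds on [2,3]
  j=3: holds on [3,4]
  j=4: fails at 5
  j=5: fails at 5
  j=6: fails at 6
  j=7: fails at 7
Found at j=2 → formula holds.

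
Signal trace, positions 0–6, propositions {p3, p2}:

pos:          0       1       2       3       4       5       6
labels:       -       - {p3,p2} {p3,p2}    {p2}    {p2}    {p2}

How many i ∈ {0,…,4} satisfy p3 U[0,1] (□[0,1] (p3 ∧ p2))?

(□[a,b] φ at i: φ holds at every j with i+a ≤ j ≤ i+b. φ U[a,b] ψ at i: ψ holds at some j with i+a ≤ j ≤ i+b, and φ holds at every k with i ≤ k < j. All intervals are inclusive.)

1

Evaluate at each i in [0,4]:
  i=0: ✗ (no rhs in [0,1])
  i=1: ✗ (lhs fails at k=1 before rhs at j=2)
  i=2: ✓ (rhs at j=2)
  i=3: ✗ (no rhs in [3,4])
  i=4: ✗ (no rhs in [4,5])
Positions where it holds: {2} → 1.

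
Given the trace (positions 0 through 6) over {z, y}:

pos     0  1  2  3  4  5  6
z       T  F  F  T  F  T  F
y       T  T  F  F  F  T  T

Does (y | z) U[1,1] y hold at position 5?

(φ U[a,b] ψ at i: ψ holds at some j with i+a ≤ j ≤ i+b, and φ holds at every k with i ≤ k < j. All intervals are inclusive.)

Need some j in [6,6] with y, and (y | z) at every k in [5,j-1].
  j=6: y holds; (y | z) holds at every k in [5,5] → satisfied.

Yes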